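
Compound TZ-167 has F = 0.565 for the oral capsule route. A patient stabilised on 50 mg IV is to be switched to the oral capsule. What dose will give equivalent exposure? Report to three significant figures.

For equal systemic exposure: F × D_ev = D_iv
D_ev = D_iv / F = 50 / 0.565 = 88.4956 mg

D_oral = 88.5 mg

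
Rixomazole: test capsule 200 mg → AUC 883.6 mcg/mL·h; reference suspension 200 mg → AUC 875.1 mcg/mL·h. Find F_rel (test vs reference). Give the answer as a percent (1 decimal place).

F_rel = 101.0%

F_rel = (AUC_test/D_test) / (AUC_ref/D_ref)
      = (883.6/200) / (875.1/200)
      = 4.418 / 4.3755 = 1.0097 = 100.97%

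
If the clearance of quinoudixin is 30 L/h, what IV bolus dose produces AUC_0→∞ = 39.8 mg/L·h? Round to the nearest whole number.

Dose_iv = CL × AUC_0→∞
     = 30 × 39.8 = 1194 mg

Dose = 1194 mg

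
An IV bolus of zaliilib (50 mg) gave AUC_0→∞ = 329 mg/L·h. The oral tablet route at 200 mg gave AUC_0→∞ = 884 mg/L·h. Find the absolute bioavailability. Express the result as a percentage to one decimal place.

F = 67.2%

F = (AUC_ev / D_ev) / (AUC_iv / D_iv)
  = (884/200) / (329/50)
  = 4.42 / 6.58 = 0.6717
  = 67.17%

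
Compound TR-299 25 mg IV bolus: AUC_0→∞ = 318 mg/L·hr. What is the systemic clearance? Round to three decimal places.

CL = Dose_iv / AUC_0→∞
   = 25 / 318 = 0.0786164 L/hr

CL = 0.079 L/hr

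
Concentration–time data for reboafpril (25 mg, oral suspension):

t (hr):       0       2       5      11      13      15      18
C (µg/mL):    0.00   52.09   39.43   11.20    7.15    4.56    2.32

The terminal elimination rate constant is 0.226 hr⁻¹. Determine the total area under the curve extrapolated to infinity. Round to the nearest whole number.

AUC = 392 µg/mL·hr

Trapezoidal AUC_0→18:
  [0→2]: (0.00+52.09)/2 × 2 = 52.09
  [2→5]: (52.09+39.43)/2 × 3 = 137.28
  [5→11]: (39.43+11.20)/2 × 6 = 151.89
  [11→13]: (11.20+7.15)/2 × 2 = 18.35
  [13→15]: (7.15+4.56)/2 × 2 = 11.71
  [15→18]: (4.56+2.32)/2 × 3 = 10.32
  Sum = 381.64 µg/mL·hr
Extrapolated tail: C_last / k_e = 2.32 / 0.226 = 10.265
AUC_0→∞ = 381.64 + 10.265 = 391.905 µg/mL·hr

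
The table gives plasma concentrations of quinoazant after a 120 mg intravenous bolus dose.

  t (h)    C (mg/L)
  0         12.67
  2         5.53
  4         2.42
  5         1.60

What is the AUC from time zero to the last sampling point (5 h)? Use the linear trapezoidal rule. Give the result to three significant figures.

AUC = 28.2 mg/L·h

Trapezoidal AUC_0→5:
  [0→2]: (12.67+5.53)/2 × 2 = 18.2
  [2→4]: (5.53+2.42)/2 × 2 = 7.95
  [4→5]: (2.42+1.60)/2 × 1 = 2.01
  Sum = 28.16 mg/L·h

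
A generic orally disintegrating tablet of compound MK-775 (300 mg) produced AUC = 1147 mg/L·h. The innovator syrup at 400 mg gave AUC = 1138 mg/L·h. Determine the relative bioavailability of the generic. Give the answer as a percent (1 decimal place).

F_rel = 134.4%

F_rel = (AUC_test/D_test) / (AUC_ref/D_ref)
      = (1147/300) / (1138/400)
      = 3.82333 / 2.845 = 1.3439 = 134.39%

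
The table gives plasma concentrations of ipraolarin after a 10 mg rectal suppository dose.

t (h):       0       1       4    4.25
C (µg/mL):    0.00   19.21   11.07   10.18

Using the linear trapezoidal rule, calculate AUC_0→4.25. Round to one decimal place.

Trapezoidal AUC_0→4.25:
  [0→1]: (0.00+19.21)/2 × 1 = 9.605
  [1→4]: (19.21+11.07)/2 × 3 = 45.42
  [4→4.25]: (11.07+10.18)/2 × 0.25 = 2.65625
  Sum = 57.68125 µg/mL·h

AUC = 57.7 µg/mL·h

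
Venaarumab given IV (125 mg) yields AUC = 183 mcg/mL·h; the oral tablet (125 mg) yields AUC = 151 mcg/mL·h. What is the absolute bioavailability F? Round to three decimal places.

F = (AUC_ev / D_ev) / (AUC_iv / D_iv)
  = (151/125) / (183/125)
  = 1.208 / 1.464 = 0.8251

F = 0.825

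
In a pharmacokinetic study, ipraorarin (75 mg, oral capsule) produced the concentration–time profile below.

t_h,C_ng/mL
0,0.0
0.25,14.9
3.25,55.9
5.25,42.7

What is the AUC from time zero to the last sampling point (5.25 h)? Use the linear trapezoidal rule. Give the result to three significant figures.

Trapezoidal AUC_0→5.25:
  [0→0.25]: (0.0+14.9)/2 × 0.25 = 1.8625
  [0.25→3.25]: (14.9+55.9)/2 × 3 = 106.2
  [3.25→5.25]: (55.9+42.7)/2 × 2 = 98.6
  Sum = 206.6625 ng/mL·h

AUC = 207 ng/mL·h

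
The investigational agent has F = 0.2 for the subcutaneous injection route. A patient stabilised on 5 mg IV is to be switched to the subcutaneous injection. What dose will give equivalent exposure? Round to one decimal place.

D_subcutaneous = 25.0 mg

For equal systemic exposure: F × D_ev = D_iv
D_ev = D_iv / F = 5 / 0.2 = 25 mg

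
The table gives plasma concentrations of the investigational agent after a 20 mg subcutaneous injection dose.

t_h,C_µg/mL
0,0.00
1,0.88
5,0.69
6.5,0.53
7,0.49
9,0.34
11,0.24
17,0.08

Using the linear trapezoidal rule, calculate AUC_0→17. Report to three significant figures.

AUC = 7.12 µg/mL·h

Trapezoidal AUC_0→17:
  [0→1]: (0.00+0.88)/2 × 1 = 0.44
  [1→5]: (0.88+0.69)/2 × 4 = 3.14
  [5→6.5]: (0.69+0.53)/2 × 1.5 = 0.915
  [6.5→7]: (0.53+0.49)/2 × 0.5 = 0.255
  [7→9]: (0.49+0.34)/2 × 2 = 0.83
  [9→11]: (0.34+0.24)/2 × 2 = 0.58
  [11→17]: (0.24+0.08)/2 × 6 = 0.96
  Sum = 7.12 µg/mL·h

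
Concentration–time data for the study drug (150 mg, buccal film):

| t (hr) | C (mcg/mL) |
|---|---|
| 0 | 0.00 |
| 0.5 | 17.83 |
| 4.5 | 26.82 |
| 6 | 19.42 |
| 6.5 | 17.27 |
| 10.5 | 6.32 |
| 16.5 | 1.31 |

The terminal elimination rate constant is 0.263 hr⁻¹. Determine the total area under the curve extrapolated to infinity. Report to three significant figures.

AUC = 213 mcg/mL·hr

Trapezoidal AUC_0→16.5:
  [0→0.5]: (0.00+17.83)/2 × 0.5 = 4.4575
  [0.5→4.5]: (17.83+26.82)/2 × 4 = 89.3
  [4.5→6]: (26.82+19.42)/2 × 1.5 = 34.68
  [6→6.5]: (19.42+17.27)/2 × 0.5 = 9.1725
  [6.5→10.5]: (17.27+6.32)/2 × 4 = 47.18
  [10.5→16.5]: (6.32+1.31)/2 × 6 = 22.89
  Sum = 207.68 mcg/mL·hr
Extrapolated tail: C_last / k_e = 1.31 / 0.263 = 4.981
AUC_0→∞ = 207.68 + 4.981 = 212.661 mcg/mL·hr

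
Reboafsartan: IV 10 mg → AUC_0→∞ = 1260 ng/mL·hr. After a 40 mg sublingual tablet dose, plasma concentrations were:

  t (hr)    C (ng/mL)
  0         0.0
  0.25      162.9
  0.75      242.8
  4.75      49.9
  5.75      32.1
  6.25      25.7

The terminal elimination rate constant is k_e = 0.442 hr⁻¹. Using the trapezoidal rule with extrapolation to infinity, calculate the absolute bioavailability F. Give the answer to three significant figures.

Trapezoidal AUC_0→6.25 (sublingual tablet):
  [0→0.25]: (0.0+162.9)/2 × 0.25 = 20.3625
  [0.25→0.75]: (162.9+242.8)/2 × 0.5 = 101.425
  [0.75→4.75]: (242.8+49.9)/2 × 4 = 585.4
  [4.75→5.75]: (49.9+32.1)/2 × 1 = 41.0
  [5.75→6.25]: (32.1+25.7)/2 × 0.5 = 14.45
  Sum = 762.6375 ng/mL·hr
Tail: C_last/k_e = 25.7/0.442 = 58.145
AUC_0→∞ (sublingual tablet) = 762.6375 + 58.145 = 820.7825 ng/mL·hr
F = (AUC_ev/D_ev)/(AUC_iv/D_iv) = (820.7825/40)/(1260/10) = 20.5196/126 = 0.1629

F = 0.163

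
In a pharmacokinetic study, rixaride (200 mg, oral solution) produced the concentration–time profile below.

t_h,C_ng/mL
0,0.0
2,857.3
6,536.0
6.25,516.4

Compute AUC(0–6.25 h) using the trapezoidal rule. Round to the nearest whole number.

Trapezoidal AUC_0→6.25:
  [0→2]: (0.0+857.3)/2 × 2 = 857.3
  [2→6]: (857.3+536.0)/2 × 4 = 2786.6
  [6→6.25]: (536.0+516.4)/2 × 0.25 = 131.55
  Sum = 3775.45 ng/mL·h

AUC = 3775 ng/mL·h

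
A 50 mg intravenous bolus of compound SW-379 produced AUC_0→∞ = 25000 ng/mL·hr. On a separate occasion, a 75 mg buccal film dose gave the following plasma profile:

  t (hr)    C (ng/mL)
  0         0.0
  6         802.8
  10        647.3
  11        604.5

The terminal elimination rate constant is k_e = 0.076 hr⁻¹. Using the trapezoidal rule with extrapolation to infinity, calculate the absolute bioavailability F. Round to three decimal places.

Trapezoidal AUC_0→11 (buccal film):
  [0→6]: (0.0+802.8)/2 × 6 = 2408.4
  [6→10]: (802.8+647.3)/2 × 4 = 2900.2
  [10→11]: (647.3+604.5)/2 × 1 = 625.9
  Sum = 5934.5 ng/mL·hr
Tail: C_last/k_e = 604.5/0.076 = 7953.947
AUC_0→∞ (buccal film) = 5934.5 + 7953.947 = 13888.447 ng/mL·hr
F = (AUC_ev/D_ev)/(AUC_iv/D_iv) = (13888.447/75)/(25000/50) = 185.179/500 = 0.3704

F = 0.370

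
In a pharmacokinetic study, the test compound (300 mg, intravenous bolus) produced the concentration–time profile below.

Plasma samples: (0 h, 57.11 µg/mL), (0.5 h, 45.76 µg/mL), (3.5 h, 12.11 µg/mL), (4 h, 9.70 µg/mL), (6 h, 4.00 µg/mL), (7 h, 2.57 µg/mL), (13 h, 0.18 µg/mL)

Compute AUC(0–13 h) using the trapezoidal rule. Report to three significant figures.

Trapezoidal AUC_0→13:
  [0→0.5]: (57.11+45.76)/2 × 0.5 = 25.7175
  [0.5→3.5]: (45.76+12.11)/2 × 3 = 86.805
  [3.5→4]: (12.11+9.70)/2 × 0.5 = 5.4525
  [4→6]: (9.70+4.00)/2 × 2 = 13.7
  [6→7]: (4.00+2.57)/2 × 1 = 3.285
  [7→13]: (2.57+0.18)/2 × 6 = 8.25
  Sum = 143.21 µg/mL·h

AUC = 143 µg/mL·h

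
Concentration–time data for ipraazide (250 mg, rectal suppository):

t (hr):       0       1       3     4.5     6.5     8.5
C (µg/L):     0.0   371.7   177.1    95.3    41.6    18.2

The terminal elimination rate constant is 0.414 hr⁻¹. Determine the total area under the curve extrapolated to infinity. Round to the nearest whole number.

AUC = 1180 µg/L·hr

Trapezoidal AUC_0→8.5:
  [0→1]: (0.0+371.7)/2 × 1 = 185.85
  [1→3]: (371.7+177.1)/2 × 2 = 548.8
  [3→4.5]: (177.1+95.3)/2 × 1.5 = 204.3
  [4.5→6.5]: (95.3+41.6)/2 × 2 = 136.9
  [6.5→8.5]: (41.6+18.2)/2 × 2 = 59.8
  Sum = 1135.65 µg/L·hr
Extrapolated tail: C_last / k_e = 18.2 / 0.414 = 43.961
AUC_0→∞ = 1135.65 + 43.961 = 1179.611 µg/L·hr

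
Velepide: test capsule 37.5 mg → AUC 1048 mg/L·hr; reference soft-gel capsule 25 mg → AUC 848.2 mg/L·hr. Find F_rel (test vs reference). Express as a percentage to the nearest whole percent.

F_rel = (AUC_test/D_test) / (AUC_ref/D_ref)
      = (1048/37.5) / (848.2/25)
      = 27.9467 / 33.928 = 0.8237 = 82.37%

F_rel = 82%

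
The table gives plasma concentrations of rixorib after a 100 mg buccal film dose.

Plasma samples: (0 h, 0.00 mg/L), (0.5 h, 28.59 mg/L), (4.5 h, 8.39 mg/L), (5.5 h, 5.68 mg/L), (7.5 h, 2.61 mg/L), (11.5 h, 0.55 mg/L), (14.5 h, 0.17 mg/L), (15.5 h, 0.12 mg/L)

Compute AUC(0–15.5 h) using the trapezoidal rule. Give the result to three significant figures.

AUC = 104 mg/L·h

Trapezoidal AUC_0→15.5:
  [0→0.5]: (0.00+28.59)/2 × 0.5 = 7.1475
  [0.5→4.5]: (28.59+8.39)/2 × 4 = 73.96
  [4.5→5.5]: (8.39+5.68)/2 × 1 = 7.035
  [5.5→7.5]: (5.68+2.61)/2 × 2 = 8.29
  [7.5→11.5]: (2.61+0.55)/2 × 4 = 6.32
  [11.5→14.5]: (0.55+0.17)/2 × 3 = 1.08
  [14.5→15.5]: (0.17+0.12)/2 × 1 = 0.145
  Sum = 103.9775 mg/L·h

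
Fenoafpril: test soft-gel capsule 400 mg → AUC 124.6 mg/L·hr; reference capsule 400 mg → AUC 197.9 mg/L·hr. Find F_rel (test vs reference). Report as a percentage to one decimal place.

F_rel = 63.0%

F_rel = (AUC_test/D_test) / (AUC_ref/D_ref)
      = (124.6/400) / (197.9/400)
      = 0.3115 / 0.49475 = 0.6296 = 62.96%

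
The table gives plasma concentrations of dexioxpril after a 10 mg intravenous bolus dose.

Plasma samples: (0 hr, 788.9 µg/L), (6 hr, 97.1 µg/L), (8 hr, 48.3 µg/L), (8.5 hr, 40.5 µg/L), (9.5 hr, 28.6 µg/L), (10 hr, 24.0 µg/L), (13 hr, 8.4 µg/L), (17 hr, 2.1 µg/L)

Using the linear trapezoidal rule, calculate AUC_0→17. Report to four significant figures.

AUC = 2943 µg/L·hr

Trapezoidal AUC_0→17:
  [0→6]: (788.9+97.1)/2 × 6 = 2658.0
  [6→8]: (97.1+48.3)/2 × 2 = 145.4
  [8→8.5]: (48.3+40.5)/2 × 0.5 = 22.2
  [8.5→9.5]: (40.5+28.6)/2 × 1 = 34.55
  [9.5→10]: (28.6+24.0)/2 × 0.5 = 13.15
  [10→13]: (24.0+8.4)/2 × 3 = 48.6
  [13→17]: (8.4+2.1)/2 × 4 = 21.0
  Sum = 2942.9 µg/L·hr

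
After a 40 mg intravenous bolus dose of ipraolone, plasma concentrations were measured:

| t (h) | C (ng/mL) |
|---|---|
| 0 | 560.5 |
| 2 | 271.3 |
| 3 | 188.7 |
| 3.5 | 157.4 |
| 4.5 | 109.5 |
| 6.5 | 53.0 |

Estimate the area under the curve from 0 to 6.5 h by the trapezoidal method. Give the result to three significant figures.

Trapezoidal AUC_0→6.5:
  [0→2]: (560.5+271.3)/2 × 2 = 831.8
  [2→3]: (271.3+188.7)/2 × 1 = 230.0
  [3→3.5]: (188.7+157.4)/2 × 0.5 = 86.525
  [3.5→4.5]: (157.4+109.5)/2 × 1 = 133.45
  [4.5→6.5]: (109.5+53.0)/2 × 2 = 162.5
  Sum = 1444.275 ng/mL·h

AUC = 1440 ng/mL·h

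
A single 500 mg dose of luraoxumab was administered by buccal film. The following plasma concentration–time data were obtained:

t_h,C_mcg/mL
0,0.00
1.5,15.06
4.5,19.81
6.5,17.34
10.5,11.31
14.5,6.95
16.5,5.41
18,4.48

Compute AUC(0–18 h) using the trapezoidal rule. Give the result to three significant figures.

Trapezoidal AUC_0→18:
  [0→1.5]: (0.00+15.06)/2 × 1.5 = 11.295
  [1.5→4.5]: (15.06+19.81)/2 × 3 = 52.305
  [4.5→6.5]: (19.81+17.34)/2 × 2 = 37.15
  [6.5→10.5]: (17.34+11.31)/2 × 4 = 57.3
  [10.5→14.5]: (11.31+6.95)/2 × 4 = 36.52
  [14.5→16.5]: (6.95+5.41)/2 × 2 = 12.36
  [16.5→18]: (5.41+4.48)/2 × 1.5 = 7.4175
  Sum = 214.3475 mcg/mL·h

AUC = 214 mcg/mL·h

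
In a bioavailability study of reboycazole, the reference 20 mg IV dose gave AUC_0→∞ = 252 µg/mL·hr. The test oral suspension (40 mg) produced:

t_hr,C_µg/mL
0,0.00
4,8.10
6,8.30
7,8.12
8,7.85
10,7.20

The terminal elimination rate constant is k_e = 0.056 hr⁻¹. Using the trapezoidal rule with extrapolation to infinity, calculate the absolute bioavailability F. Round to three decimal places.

Trapezoidal AUC_0→10 (oral suspension):
  [0→4]: (0.00+8.10)/2 × 4 = 16.2
  [4→6]: (8.10+8.30)/2 × 2 = 16.4
  [6→7]: (8.30+8.12)/2 × 1 = 8.21
  [7→8]: (8.12+7.85)/2 × 1 = 7.985
  [8→10]: (7.85+7.20)/2 × 2 = 15.05
  Sum = 63.845 µg/mL·hr
Tail: C_last/k_e = 7.20/0.056 = 128.571
AUC_0→∞ (oral suspension) = 63.845 + 128.571 = 192.416 µg/mL·hr
F = (AUC_ev/D_ev)/(AUC_iv/D_iv) = (192.416/40)/(252/20) = 4.8104/12.6 = 0.3818

F = 0.382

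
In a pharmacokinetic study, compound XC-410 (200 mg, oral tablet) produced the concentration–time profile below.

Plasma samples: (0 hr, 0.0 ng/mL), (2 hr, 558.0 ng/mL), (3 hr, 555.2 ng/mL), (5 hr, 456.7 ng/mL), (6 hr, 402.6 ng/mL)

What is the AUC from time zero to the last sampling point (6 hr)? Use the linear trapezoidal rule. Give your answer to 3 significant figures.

AUC = 2560 ng/mL·hr

Trapezoidal AUC_0→6:
  [0→2]: (0.0+558.0)/2 × 2 = 558.0
  [2→3]: (558.0+555.2)/2 × 1 = 556.6
  [3→5]: (555.2+456.7)/2 × 2 = 1011.9
  [5→6]: (456.7+402.6)/2 × 1 = 429.65
  Sum = 2556.15 ng/mL·hr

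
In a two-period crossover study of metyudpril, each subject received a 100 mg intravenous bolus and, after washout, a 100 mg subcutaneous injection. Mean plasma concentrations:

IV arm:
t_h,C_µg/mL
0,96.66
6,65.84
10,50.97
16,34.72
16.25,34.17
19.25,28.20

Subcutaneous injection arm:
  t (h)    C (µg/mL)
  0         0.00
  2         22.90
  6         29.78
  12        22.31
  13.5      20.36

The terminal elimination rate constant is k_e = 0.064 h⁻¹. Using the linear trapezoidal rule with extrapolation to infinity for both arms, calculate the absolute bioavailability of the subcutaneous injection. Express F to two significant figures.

F = 0.42

Trapezoidal AUC_0→19.25 (IV):
  [0→6]: (96.66+65.84)/2 × 6 = 487.5
  [6→10]: (65.84+50.97)/2 × 4 = 233.62
  [10→16]: (50.97+34.72)/2 × 6 = 257.07
  [16→16.25]: (34.72+34.17)/2 × 0.25 = 8.61125
  [16.25→19.25]: (34.17+28.20)/2 × 3 = 93.555
  Sum = 1080.35625 µg/mL·h
IV tail: 28.20/0.064 = 440.625; AUC_iv,0→∞ = 1080.35625 + 440.625 = 1520.98125 µg/mL·h
Trapezoidal AUC_0→13.5 (subcutaneous injection):
  [0→2]: (0.00+22.90)/2 × 2 = 22.9
  [2→6]: (22.90+29.78)/2 × 4 = 105.36
  [6→12]: (29.78+22.31)/2 × 6 = 156.27
  [12→13.5]: (22.31+20.36)/2 × 1.5 = 32.0025
  Sum = 316.5325 µg/mL·h
subcutaneous injection tail: 20.36/0.064 = 318.125; AUC_ev,0→∞ = 316.5325 + 318.125 = 634.6575 µg/mL·h
F = (AUC_ev/D_ev)/(AUC_iv/D_iv) = (634.6575/100)/(1520.98125/100) = 6.346575/15.2098 = 0.4173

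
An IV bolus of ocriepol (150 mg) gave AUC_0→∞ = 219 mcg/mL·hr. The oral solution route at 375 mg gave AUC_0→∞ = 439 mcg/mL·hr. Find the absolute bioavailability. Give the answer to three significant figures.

F = (AUC_ev / D_ev) / (AUC_iv / D_iv)
  = (439/375) / (219/150)
  = 1.17067 / 1.46 = 0.8018

F = 0.802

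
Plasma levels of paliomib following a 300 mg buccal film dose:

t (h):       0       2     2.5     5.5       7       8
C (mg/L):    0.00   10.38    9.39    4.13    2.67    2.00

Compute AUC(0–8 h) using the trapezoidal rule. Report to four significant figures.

AUC = 43.04 mg/L·h

Trapezoidal AUC_0→8:
  [0→2]: (0.00+10.38)/2 × 2 = 10.38
  [2→2.5]: (10.38+9.39)/2 × 0.5 = 4.9425
  [2.5→5.5]: (9.39+4.13)/2 × 3 = 20.28
  [5.5→7]: (4.13+2.67)/2 × 1.5 = 5.1
  [7→8]: (2.67+2.00)/2 × 1 = 2.335
  Sum = 43.0375 mg/L·h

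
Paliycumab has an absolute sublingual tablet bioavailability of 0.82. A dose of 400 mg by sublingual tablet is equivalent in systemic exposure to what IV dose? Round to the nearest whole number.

D_iv = 328 mg

Systemic exposure from an extravascular dose = F × D_ev, so the equivalent IV dose is F × D_ev.
D_iv = F × D_ev = 0.82 × 400 = 328 mg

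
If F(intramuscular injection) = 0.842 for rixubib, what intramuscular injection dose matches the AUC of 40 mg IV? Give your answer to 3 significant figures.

For equal systemic exposure: F × D_ev = D_iv
D_ev = D_iv / F = 40 / 0.842 = 47.5059 mg

D_intramuscular = 47.5 mg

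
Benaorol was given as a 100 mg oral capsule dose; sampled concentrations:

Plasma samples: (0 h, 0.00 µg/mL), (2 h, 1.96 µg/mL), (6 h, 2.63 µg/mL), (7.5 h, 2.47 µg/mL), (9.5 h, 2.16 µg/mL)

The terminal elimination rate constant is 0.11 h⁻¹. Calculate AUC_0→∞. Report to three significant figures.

Trapezoidal AUC_0→9.5:
  [0→2]: (0.00+1.96)/2 × 2 = 1.96
  [2→6]: (1.96+2.63)/2 × 4 = 9.18
  [6→7.5]: (2.63+2.47)/2 × 1.5 = 3.825
  [7.5→9.5]: (2.47+2.16)/2 × 2 = 4.63
  Sum = 19.595 µg/mL·h
Extrapolated tail: C_last / k_e = 2.16 / 0.11 = 19.636
AUC_0→∞ = 19.595 + 19.636 = 39.231 µg/mL·h

AUC = 39.2 µg/mL·h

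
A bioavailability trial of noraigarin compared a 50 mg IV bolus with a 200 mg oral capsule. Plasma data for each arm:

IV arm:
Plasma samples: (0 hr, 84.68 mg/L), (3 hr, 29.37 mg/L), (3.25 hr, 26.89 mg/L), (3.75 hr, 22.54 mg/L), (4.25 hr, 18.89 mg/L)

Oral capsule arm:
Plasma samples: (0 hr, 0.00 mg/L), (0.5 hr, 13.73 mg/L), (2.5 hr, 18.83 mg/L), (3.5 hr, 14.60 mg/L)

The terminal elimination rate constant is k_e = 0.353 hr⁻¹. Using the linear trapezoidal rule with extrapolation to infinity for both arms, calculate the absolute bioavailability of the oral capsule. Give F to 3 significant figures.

Trapezoidal AUC_0→4.25 (IV):
  [0→3]: (84.68+29.37)/2 × 3 = 171.075
  [3→3.25]: (29.37+26.89)/2 × 0.25 = 7.0325
  [3.25→3.75]: (26.89+22.54)/2 × 0.5 = 12.3575
  [3.75→4.25]: (22.54+18.89)/2 × 0.5 = 10.3575
  Sum = 200.8225 mg/L·hr
IV tail: 18.89/0.353 = 53.513; AUC_iv,0→∞ = 200.8225 + 53.513 = 254.3355 mg/L·hr
Trapezoidal AUC_0→3.5 (oral capsule):
  [0→0.5]: (0.00+13.73)/2 × 0.5 = 3.4325
  [0.5→2.5]: (13.73+18.83)/2 × 2 = 32.56
  [2.5→3.5]: (18.83+14.60)/2 × 1 = 16.715
  Sum = 52.7075 mg/L·hr
oral capsule tail: 14.60/0.353 = 41.360; AUC_ev,0→∞ = 52.7075 + 41.360 = 94.0675 mg/L·hr
F = (AUC_ev/D_ev)/(AUC_iv/D_iv) = (94.0675/200)/(254.3355/50) = 0.4703375/5.08671 = 0.0925

F = 0.0925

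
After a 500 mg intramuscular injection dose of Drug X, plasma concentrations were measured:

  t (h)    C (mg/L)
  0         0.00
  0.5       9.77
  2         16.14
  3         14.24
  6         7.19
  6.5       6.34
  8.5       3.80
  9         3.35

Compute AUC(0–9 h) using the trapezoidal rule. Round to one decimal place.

Trapezoidal AUC_0→9:
  [0→0.5]: (0.00+9.77)/2 × 0.5 = 2.4425
  [0.5→2]: (9.77+16.14)/2 × 1.5 = 19.4325
  [2→3]: (16.14+14.24)/2 × 1 = 15.19
  [3→6]: (14.24+7.19)/2 × 3 = 32.145
  [6→6.5]: (7.19+6.34)/2 × 0.5 = 3.3825
  [6.5→8.5]: (6.34+3.80)/2 × 2 = 10.14
  [8.5→9]: (3.80+3.35)/2 × 0.5 = 1.7875
  Sum = 84.52 mg/L·h

AUC = 84.5 mg/L·h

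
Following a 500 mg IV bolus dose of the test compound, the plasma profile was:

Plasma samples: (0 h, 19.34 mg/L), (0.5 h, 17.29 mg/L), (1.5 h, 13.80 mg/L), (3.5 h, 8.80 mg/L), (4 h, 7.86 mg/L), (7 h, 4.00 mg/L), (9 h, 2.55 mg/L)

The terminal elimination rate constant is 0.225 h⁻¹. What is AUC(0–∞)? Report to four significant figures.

AUC = 87.14 mg/L·h

Trapezoidal AUC_0→9:
  [0→0.5]: (19.34+17.29)/2 × 0.5 = 9.1575
  [0.5→1.5]: (17.29+13.80)/2 × 1 = 15.545
  [1.5→3.5]: (13.80+8.80)/2 × 2 = 22.6
  [3.5→4]: (8.80+7.86)/2 × 0.5 = 4.165
  [4→7]: (7.86+4.00)/2 × 3 = 17.79
  [7→9]: (4.00+2.55)/2 × 2 = 6.55
  Sum = 75.8075 mg/L·h
Extrapolated tail: C_last / k_e = 2.55 / 0.225 = 11.333
AUC_0→∞ = 75.8075 + 11.333 = 87.1405 mg/L·h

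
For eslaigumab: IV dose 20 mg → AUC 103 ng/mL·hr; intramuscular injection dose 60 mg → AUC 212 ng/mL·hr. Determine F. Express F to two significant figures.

F = (AUC_ev / D_ev) / (AUC_iv / D_iv)
  = (212/60) / (103/20)
  = 3.53333 / 5.15 = 0.6861

F = 0.69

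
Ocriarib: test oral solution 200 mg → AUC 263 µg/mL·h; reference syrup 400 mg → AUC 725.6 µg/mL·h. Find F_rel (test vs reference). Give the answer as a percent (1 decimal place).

F_rel = (AUC_test/D_test) / (AUC_ref/D_ref)
      = (263/200) / (725.6/400)
      = 1.315 / 1.814 = 0.7249 = 72.49%

F_rel = 72.5%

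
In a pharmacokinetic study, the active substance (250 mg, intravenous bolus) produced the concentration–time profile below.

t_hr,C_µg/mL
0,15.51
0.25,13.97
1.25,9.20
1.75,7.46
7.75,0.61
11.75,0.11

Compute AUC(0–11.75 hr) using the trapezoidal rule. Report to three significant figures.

Trapezoidal AUC_0→11.75:
  [0→0.25]: (15.51+13.97)/2 × 0.25 = 3.685
  [0.25→1.25]: (13.97+9.20)/2 × 1 = 11.585
  [1.25→1.75]: (9.20+7.46)/2 × 0.5 = 4.165
  [1.75→7.75]: (7.46+0.61)/2 × 6 = 24.21
  [7.75→11.75]: (0.61+0.11)/2 × 4 = 1.44
  Sum = 45.085 µg/mL·hr

AUC = 45.1 µg/mL·hr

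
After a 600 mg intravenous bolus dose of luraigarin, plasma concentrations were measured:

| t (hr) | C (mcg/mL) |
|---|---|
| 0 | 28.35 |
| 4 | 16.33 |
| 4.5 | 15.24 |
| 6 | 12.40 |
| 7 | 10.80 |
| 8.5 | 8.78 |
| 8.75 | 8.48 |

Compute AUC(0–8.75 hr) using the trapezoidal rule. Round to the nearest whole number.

AUC = 146 mcg/mL·hr

Trapezoidal AUC_0→8.75:
  [0→4]: (28.35+16.33)/2 × 4 = 89.36
  [4→4.5]: (16.33+15.24)/2 × 0.5 = 7.8925
  [4.5→6]: (15.24+12.40)/2 × 1.5 = 20.73
  [6→7]: (12.40+10.80)/2 × 1 = 11.6
  [7→8.5]: (10.80+8.78)/2 × 1.5 = 14.685
  [8.5→8.75]: (8.78+8.48)/2 × 0.25 = 2.1575
  Sum = 146.425 mcg/mL·hr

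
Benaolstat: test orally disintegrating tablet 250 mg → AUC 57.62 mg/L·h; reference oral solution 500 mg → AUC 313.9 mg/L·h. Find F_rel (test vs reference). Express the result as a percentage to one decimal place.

F_rel = (AUC_test/D_test) / (AUC_ref/D_ref)
      = (57.62/250) / (313.9/500)
      = 0.23048 / 0.6278 = 0.3671 = 36.71%

F_rel = 36.7%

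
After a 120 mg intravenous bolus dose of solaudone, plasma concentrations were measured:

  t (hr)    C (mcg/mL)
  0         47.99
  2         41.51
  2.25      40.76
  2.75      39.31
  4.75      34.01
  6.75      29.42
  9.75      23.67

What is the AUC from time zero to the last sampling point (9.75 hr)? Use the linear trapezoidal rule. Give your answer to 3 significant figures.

AUC = 336 mcg/mL·hr

Trapezoidal AUC_0→9.75:
  [0→2]: (47.99+41.51)/2 × 2 = 89.5
  [2→2.25]: (41.51+40.76)/2 × 0.25 = 10.28375
  [2.25→2.75]: (40.76+39.31)/2 × 0.5 = 20.0175
  [2.75→4.75]: (39.31+34.01)/2 × 2 = 73.32
  [4.75→6.75]: (34.01+29.42)/2 × 2 = 63.43
  [6.75→9.75]: (29.42+23.67)/2 × 3 = 79.635
  Sum = 336.18625 mcg/mL·hr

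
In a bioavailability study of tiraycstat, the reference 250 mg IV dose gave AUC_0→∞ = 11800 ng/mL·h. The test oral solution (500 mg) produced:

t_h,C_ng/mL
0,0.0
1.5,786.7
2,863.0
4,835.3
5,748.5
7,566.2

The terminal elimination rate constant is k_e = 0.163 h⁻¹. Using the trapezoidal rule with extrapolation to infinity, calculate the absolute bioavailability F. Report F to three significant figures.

F = 0.351

Trapezoidal AUC_0→7 (oral solution):
  [0→1.5]: (0.0+786.7)/2 × 1.5 = 590.025
  [1.5→2]: (786.7+863.0)/2 × 0.5 = 412.425
  [2→4]: (863.0+835.3)/2 × 2 = 1698.3
  [4→5]: (835.3+748.5)/2 × 1 = 791.9
  [5→7]: (748.5+566.2)/2 × 2 = 1314.7
  Sum = 4807.35 ng/mL·h
Tail: C_last/k_e = 566.2/0.163 = 3473.620
AUC_0→∞ (oral solution) = 4807.35 + 3473.620 = 8280.97 ng/mL·h
F = (AUC_ev/D_ev)/(AUC_iv/D_iv) = (8280.97/500)/(11800/250) = 16.56194/47.2 = 0.3509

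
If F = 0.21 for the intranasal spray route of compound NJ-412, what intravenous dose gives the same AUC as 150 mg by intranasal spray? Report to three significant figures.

Systemic exposure from an extravascular dose = F × D_ev, so the equivalent IV dose is F × D_ev.
D_iv = F × D_ev = 0.21 × 150 = 31.5 mg

D_iv = 31.5 mg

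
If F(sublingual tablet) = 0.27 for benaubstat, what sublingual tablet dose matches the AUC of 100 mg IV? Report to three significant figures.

For equal systemic exposure: F × D_ev = D_iv
D_ev = D_iv / F = 100 / 0.27 = 370.37 mg

D_sublingual = 370 mg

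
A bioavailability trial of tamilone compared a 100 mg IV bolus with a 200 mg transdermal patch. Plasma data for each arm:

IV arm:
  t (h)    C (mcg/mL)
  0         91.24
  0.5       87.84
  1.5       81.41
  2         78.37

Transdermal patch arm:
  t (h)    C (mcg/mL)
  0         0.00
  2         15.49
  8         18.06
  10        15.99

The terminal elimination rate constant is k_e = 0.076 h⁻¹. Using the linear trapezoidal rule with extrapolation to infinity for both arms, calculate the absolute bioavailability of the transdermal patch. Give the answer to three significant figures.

Trapezoidal AUC_0→2 (IV):
  [0→0.5]: (91.24+87.84)/2 × 0.5 = 44.77
  [0.5→1.5]: (87.84+81.41)/2 × 1 = 84.625
  [1.5→2]: (81.41+78.37)/2 × 0.5 = 39.945
  Sum = 169.34 mcg/mL·h
IV tail: 78.37/0.076 = 1031.184; AUC_iv,0→∞ = 169.34 + 1031.184 = 1200.524 mcg/mL·h
Trapezoidal AUC_0→10 (transdermal patch):
  [0→2]: (0.00+15.49)/2 × 2 = 15.49
  [2→8]: (15.49+18.06)/2 × 6 = 100.65
  [8→10]: (18.06+15.99)/2 × 2 = 34.05
  Sum = 150.19 mcg/mL·h
transdermal patch tail: 15.99/0.076 = 210.395; AUC_ev,0→∞ = 150.19 + 210.395 = 360.585 mcg/mL·h
F = (AUC_ev/D_ev)/(AUC_iv/D_iv) = (360.585/200)/(1200.524/100) = 1.802925/12.00524 = 0.1502

F = 0.150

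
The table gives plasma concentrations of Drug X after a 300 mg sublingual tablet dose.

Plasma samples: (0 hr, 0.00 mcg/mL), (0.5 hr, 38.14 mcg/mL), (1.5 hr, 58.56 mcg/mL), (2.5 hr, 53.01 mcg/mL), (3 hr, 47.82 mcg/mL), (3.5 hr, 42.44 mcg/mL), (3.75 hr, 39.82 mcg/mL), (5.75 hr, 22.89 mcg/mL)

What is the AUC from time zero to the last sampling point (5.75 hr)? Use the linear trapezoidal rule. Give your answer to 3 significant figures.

AUC = 234 mcg/mL·hr

Trapezoidal AUC_0→5.75:
  [0→0.5]: (0.00+38.14)/2 × 0.5 = 9.535
  [0.5→1.5]: (38.14+58.56)/2 × 1 = 48.35
  [1.5→2.5]: (58.56+53.01)/2 × 1 = 55.785
  [2.5→3]: (53.01+47.82)/2 × 0.5 = 25.2075
  [3→3.5]: (47.82+42.44)/2 × 0.5 = 22.565
  [3.5→3.75]: (42.44+39.82)/2 × 0.25 = 10.2825
  [3.75→5.75]: (39.82+22.89)/2 × 2 = 62.71
  Sum = 234.435 mcg/mL·hr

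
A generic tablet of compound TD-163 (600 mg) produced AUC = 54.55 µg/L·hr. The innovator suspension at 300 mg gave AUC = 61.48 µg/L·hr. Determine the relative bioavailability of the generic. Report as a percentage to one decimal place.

F_rel = (AUC_test/D_test) / (AUC_ref/D_ref)
      = (54.55/600) / (61.48/300)
      = 0.0909167 / 0.204933 = 0.4436 = 44.36%

F_rel = 44.4%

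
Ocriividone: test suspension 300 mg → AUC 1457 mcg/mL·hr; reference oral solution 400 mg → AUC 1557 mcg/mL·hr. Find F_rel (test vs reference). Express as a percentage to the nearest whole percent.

F_rel = (AUC_test/D_test) / (AUC_ref/D_ref)
      = (1457/300) / (1557/400)
      = 4.85667 / 3.8925 = 1.2477 = 124.77%

F_rel = 125%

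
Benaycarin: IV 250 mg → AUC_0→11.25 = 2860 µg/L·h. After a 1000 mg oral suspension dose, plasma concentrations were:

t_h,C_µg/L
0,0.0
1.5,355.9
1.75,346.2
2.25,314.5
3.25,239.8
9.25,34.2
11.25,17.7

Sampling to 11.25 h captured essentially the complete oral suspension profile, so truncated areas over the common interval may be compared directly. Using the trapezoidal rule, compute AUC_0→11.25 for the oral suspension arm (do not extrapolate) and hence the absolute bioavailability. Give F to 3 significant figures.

Trapezoidal AUC_0→11.25 (oral suspension):
  [0→1.5]: (0.0+355.9)/2 × 1.5 = 266.925
  [1.5→1.75]: (355.9+346.2)/2 × 0.25 = 87.7625
  [1.75→2.25]: (346.2+314.5)/2 × 0.5 = 165.175
  [2.25→3.25]: (314.5+239.8)/2 × 1 = 277.15
  [3.25→9.25]: (239.8+34.2)/2 × 6 = 822.0
  [9.25→11.25]: (34.2+17.7)/2 × 2 = 51.9
  Sum = 1670.9125 µg/L·h
F = (AUC_ev/D_ev)/(AUC_iv/D_iv) = (1670.9125/1000)/(2860/250) = 1.6709125/11.44 = 0.1461

F = 0.146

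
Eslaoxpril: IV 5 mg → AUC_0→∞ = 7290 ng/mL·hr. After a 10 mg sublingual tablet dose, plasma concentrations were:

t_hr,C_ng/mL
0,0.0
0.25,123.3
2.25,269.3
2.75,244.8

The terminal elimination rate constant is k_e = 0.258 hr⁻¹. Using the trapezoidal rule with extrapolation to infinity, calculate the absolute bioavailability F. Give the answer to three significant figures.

F = 0.102

Trapezoidal AUC_0→2.75 (sublingual tablet):
  [0→0.25]: (0.0+123.3)/2 × 0.25 = 15.4125
  [0.25→2.25]: (123.3+269.3)/2 × 2 = 392.6
  [2.25→2.75]: (269.3+244.8)/2 × 0.5 = 128.525
  Sum = 536.5375 ng/mL·hr
Tail: C_last/k_e = 244.8/0.258 = 948.837
AUC_0→∞ (sublingual tablet) = 536.5375 + 948.837 = 1485.3745 ng/mL·hr
F = (AUC_ev/D_ev)/(AUC_iv/D_iv) = (1485.3745/10)/(7290/5) = 148.53745/1458 = 0.1019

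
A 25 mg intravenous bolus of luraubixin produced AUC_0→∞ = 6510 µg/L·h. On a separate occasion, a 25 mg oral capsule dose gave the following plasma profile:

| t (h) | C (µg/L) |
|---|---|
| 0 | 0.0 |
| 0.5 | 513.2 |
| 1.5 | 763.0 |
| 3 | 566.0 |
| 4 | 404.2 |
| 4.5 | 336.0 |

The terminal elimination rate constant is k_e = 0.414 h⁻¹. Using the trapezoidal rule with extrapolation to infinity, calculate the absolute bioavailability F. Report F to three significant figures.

Trapezoidal AUC_0→4.5 (oral capsule):
  [0→0.5]: (0.0+513.2)/2 × 0.5 = 128.3
  [0.5→1.5]: (513.2+763.0)/2 × 1 = 638.1
  [1.5→3]: (763.0+566.0)/2 × 1.5 = 996.75
  [3→4]: (566.0+404.2)/2 × 1 = 485.1
  [4→4.5]: (404.2+336.0)/2 × 0.5 = 185.05
  Sum = 2433.3 µg/L·h
Tail: C_last/k_e = 336.0/0.414 = 811.594
AUC_0→∞ (oral capsule) = 2433.3 + 811.594 = 3244.894 µg/L·h
F = (AUC_ev/D_ev)/(AUC_iv/D_iv) = (3244.894/25)/(6510/25) = 129.79576/260.4 = 0.4984

F = 0.498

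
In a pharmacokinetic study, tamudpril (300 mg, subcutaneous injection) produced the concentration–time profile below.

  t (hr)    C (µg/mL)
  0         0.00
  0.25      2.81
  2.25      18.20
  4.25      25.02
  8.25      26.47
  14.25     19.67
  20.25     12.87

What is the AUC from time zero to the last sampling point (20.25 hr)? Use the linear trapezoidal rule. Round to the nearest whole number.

AUC = 404 µg/mL·hr

Trapezoidal AUC_0→20.25:
  [0→0.25]: (0.00+2.81)/2 × 0.25 = 0.35125
  [0.25→2.25]: (2.81+18.20)/2 × 2 = 21.01
  [2.25→4.25]: (18.20+25.02)/2 × 2 = 43.22
  [4.25→8.25]: (25.02+26.47)/2 × 4 = 102.98
  [8.25→14.25]: (26.47+19.67)/2 × 6 = 138.42
  [14.25→20.25]: (19.67+12.87)/2 × 6 = 97.62
  Sum = 403.60125 µg/mL·hr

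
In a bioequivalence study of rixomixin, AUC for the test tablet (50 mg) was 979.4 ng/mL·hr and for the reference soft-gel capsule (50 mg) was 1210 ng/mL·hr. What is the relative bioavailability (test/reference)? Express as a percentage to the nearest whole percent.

F_rel = 81%

F_rel = (AUC_test/D_test) / (AUC_ref/D_ref)
      = (979.4/50) / (1210/50)
      = 19.588 / 24.2 = 0.8094 = 80.94%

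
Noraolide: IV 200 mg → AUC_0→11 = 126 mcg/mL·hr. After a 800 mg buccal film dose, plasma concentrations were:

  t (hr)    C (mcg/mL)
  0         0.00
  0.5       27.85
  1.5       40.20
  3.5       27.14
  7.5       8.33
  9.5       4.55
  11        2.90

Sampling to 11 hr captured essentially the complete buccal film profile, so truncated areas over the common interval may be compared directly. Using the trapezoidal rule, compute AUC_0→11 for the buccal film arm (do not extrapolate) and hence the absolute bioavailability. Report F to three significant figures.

F = 0.392

Trapezoidal AUC_0→11 (buccal film):
  [0→0.5]: (0.00+27.85)/2 × 0.5 = 6.9625
  [0.5→1.5]: (27.85+40.20)/2 × 1 = 34.025
  [1.5→3.5]: (40.20+27.14)/2 × 2 = 67.34
  [3.5→7.5]: (27.14+8.33)/2 × 4 = 70.94
  [7.5→9.5]: (8.33+4.55)/2 × 2 = 12.88
  [9.5→11]: (4.55+2.90)/2 × 1.5 = 5.5875
  Sum = 197.735 mcg/mL·hr
F = (AUC_ev/D_ev)/(AUC_iv/D_iv) = (197.735/800)/(126/200) = 0.24716875/0.63 = 0.3923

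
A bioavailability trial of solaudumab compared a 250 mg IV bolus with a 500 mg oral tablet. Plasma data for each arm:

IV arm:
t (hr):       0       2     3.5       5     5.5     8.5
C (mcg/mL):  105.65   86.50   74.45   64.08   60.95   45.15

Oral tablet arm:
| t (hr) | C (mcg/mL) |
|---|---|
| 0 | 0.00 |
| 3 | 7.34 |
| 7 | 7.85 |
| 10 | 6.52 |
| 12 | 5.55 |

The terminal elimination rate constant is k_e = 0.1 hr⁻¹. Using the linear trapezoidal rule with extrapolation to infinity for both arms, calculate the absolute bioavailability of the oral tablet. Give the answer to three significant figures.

Trapezoidal AUC_0→8.5 (IV):
  [0→2]: (105.65+86.50)/2 × 2 = 192.15
  [2→3.5]: (86.50+74.45)/2 × 1.5 = 120.7125
  [3.5→5]: (74.45+64.08)/2 × 1.5 = 103.8975
  [5→5.5]: (64.08+60.95)/2 × 0.5 = 31.2575
  [5.5→8.5]: (60.95+45.15)/2 × 3 = 159.15
  Sum = 607.1675 mcg/mL·hr
IV tail: 45.15/0.1 = 451.500; AUC_iv,0→∞ = 607.1675 + 451.500 = 1058.6675 mcg/mL·hr
Trapezoidal AUC_0→12 (oral tablet):
  [0→3]: (0.00+7.34)/2 × 3 = 11.01
  [3→7]: (7.34+7.85)/2 × 4 = 30.38
  [7→10]: (7.85+6.52)/2 × 3 = 21.555
  [10→12]: (6.52+5.55)/2 × 2 = 12.07
  Sum = 75.015 mcg/mL·hr
oral tablet tail: 5.55/0.1 = 55.500; AUC_ev,0→∞ = 75.015 + 55.500 = 130.515 mcg/mL·hr
F = (AUC_ev/D_ev)/(AUC_iv/D_iv) = (130.515/500)/(1058.6675/250) = 0.26103/4.23467 = 0.0616

F = 0.0616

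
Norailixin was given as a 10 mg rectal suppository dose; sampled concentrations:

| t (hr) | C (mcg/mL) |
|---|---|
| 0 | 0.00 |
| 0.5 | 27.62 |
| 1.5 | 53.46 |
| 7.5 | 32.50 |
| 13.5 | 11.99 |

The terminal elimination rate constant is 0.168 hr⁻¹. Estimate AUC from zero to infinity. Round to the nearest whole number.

AUC = 510 mcg/mL·hr

Trapezoidal AUC_0→13.5:
  [0→0.5]: (0.00+27.62)/2 × 0.5 = 6.905
  [0.5→1.5]: (27.62+53.46)/2 × 1 = 40.54
  [1.5→7.5]: (53.46+32.50)/2 × 6 = 257.88
  [7.5→13.5]: (32.50+11.99)/2 × 6 = 133.47
  Sum = 438.795 mcg/mL·hr
Extrapolated tail: C_last / k_e = 11.99 / 0.168 = 71.369
AUC_0→∞ = 438.795 + 71.369 = 510.164 mcg/mL·hr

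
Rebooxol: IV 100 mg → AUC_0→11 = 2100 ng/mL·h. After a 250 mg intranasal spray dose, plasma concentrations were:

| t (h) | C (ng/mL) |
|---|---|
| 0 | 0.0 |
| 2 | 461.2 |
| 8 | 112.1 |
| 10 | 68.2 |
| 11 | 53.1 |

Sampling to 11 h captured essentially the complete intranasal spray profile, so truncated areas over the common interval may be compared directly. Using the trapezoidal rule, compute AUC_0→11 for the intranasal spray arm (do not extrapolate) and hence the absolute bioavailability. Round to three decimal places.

Trapezoidal AUC_0→11 (intranasal spray):
  [0→2]: (0.0+461.2)/2 × 2 = 461.2
  [2→8]: (461.2+112.1)/2 × 6 = 1719.9
  [8→10]: (112.1+68.2)/2 × 2 = 180.3
  [10→11]: (68.2+53.1)/2 × 1 = 60.65
  Sum = 2422.05 ng/mL·h
F = (AUC_ev/D_ev)/(AUC_iv/D_iv) = (2422.05/250)/(2100/100) = 9.6882/21 = 0.4613

F = 0.461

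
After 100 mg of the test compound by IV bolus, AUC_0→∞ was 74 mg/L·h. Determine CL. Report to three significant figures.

CL = Dose_iv / AUC_0→∞
   = 100 / 74 = 1.35135 L/h

CL = 1.35 L/h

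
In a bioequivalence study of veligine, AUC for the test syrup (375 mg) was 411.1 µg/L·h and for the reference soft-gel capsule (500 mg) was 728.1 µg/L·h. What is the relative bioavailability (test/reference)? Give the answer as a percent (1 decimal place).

F_rel = (AUC_test/D_test) / (AUC_ref/D_ref)
      = (411.1/375) / (728.1/500)
      = 1.09627 / 1.4562 = 0.7528 = 75.28%

F_rel = 75.3%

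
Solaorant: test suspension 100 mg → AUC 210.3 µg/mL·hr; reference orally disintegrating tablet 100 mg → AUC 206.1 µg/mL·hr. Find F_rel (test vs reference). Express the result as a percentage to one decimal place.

F_rel = 102.0%

F_rel = (AUC_test/D_test) / (AUC_ref/D_ref)
      = (210.3/100) / (206.1/100)
      = 2.103 / 2.061 = 1.0204 = 102.04%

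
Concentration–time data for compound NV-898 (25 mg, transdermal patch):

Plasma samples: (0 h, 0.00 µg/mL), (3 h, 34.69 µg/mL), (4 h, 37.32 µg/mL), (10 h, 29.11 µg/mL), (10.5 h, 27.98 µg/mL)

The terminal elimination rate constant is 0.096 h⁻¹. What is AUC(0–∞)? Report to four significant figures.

AUC = 593.1 µg/mL·h

Trapezoidal AUC_0→10.5:
  [0→3]: (0.00+34.69)/2 × 3 = 52.035
  [3→4]: (34.69+37.32)/2 × 1 = 36.005
  [4→10]: (37.32+29.11)/2 × 6 = 199.29
  [10→10.5]: (29.11+27.98)/2 × 0.5 = 14.2725
  Sum = 301.6025 µg/mL·h
Extrapolated tail: C_last / k_e = 27.98 / 0.096 = 291.458
AUC_0→∞ = 301.6025 + 291.458 = 593.0605 µg/mL·h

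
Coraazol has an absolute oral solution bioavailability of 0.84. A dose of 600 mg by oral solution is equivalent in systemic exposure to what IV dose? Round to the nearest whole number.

Systemic exposure from an extravascular dose = F × D_ev, so the equivalent IV dose is F × D_ev.
D_iv = F × D_ev = 0.84 × 600 = 504 mg

D_iv = 504 mg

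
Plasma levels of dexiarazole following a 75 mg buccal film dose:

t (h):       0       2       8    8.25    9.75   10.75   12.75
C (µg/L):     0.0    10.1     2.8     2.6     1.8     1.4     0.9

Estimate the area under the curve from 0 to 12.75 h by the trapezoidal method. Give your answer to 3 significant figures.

AUC = 56.7 µg/L·h

Trapezoidal AUC_0→12.75:
  [0→2]: (0.0+10.1)/2 × 2 = 10.1
  [2→8]: (10.1+2.8)/2 × 6 = 38.7
  [8→8.25]: (2.8+2.6)/2 × 0.25 = 0.675
  [8.25→9.75]: (2.6+1.8)/2 × 1.5 = 3.3
  [9.75→10.75]: (1.8+1.4)/2 × 1 = 1.6
  [10.75→12.75]: (1.4+0.9)/2 × 2 = 2.3
  Sum = 56.675 µg/L·h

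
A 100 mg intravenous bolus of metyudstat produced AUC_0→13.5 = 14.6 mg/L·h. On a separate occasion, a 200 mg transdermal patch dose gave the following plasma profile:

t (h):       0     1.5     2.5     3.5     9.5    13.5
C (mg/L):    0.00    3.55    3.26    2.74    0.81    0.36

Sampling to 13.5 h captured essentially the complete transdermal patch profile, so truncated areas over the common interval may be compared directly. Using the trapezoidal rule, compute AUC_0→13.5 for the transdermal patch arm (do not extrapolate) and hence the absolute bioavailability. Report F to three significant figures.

F = 0.755

Trapezoidal AUC_0→13.5 (transdermal patch):
  [0→1.5]: (0.00+3.55)/2 × 1.5 = 2.6625
  [1.5→2.5]: (3.55+3.26)/2 × 1 = 3.405
  [2.5→3.5]: (3.26+2.74)/2 × 1 = 3.0
  [3.5→9.5]: (2.74+0.81)/2 × 6 = 10.65
  [9.5→13.5]: (0.81+0.36)/2 × 4 = 2.34
  Sum = 22.0575 mg/L·h
F = (AUC_ev/D_ev)/(AUC_iv/D_iv) = (22.0575/200)/(14.6/100) = 0.1102875/0.146 = 0.7554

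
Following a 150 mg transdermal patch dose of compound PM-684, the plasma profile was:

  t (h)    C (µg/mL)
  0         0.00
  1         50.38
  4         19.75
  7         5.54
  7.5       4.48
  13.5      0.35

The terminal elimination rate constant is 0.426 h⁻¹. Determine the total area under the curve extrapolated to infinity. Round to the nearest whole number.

AUC = 186 µg/mL·h

Trapezoidal AUC_0→13.5:
  [0→1]: (0.00+50.38)/2 × 1 = 25.19
  [1→4]: (50.38+19.75)/2 × 3 = 105.195
  [4→7]: (19.75+5.54)/2 × 3 = 37.935
  [7→7.5]: (5.54+4.48)/2 × 0.5 = 2.505
  [7.5→13.5]: (4.48+0.35)/2 × 6 = 14.49
  Sum = 185.315 µg/mL·h
Extrapolated tail: C_last / k_e = 0.35 / 0.426 = 0.822
AUC_0→∞ = 185.315 + 0.822 = 186.137 µg/mL·h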